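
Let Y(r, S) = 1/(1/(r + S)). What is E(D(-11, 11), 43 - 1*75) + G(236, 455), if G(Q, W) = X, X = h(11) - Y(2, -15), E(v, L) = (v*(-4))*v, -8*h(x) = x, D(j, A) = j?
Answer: -3779/8 ≈ -472.38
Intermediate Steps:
Y(r, S) = S + r (Y(r, S) = 1/(1/(S + r)) = S + r)
h(x) = -x/8
E(v, L) = -4*v² (E(v, L) = (-4*v)*v = -4*v²)
X = 93/8 (X = -⅛*11 - (-15 + 2) = -11/8 - 1*(-13) = -11/8 + 13 = 93/8 ≈ 11.625)
G(Q, W) = 93/8
E(D(-11, 11), 43 - 1*75) + G(236, 455) = -4*(-11)² + 93/8 = -4*121 + 93/8 = -484 + 93/8 = -3779/8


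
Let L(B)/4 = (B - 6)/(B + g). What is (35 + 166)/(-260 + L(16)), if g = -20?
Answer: -67/90 ≈ -0.74444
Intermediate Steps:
L(B) = 4*(-6 + B)/(-20 + B) (L(B) = 4*((B - 6)/(B - 20)) = 4*((-6 + B)/(-20 + B)) = 4*(-6 + B)/(-20 + B))
(35 + 166)/(-260 + L(16)) = (35 + 166)/(-260 + 4*(-6 + 16)/(-20 + 16)) = 201/(-260 + 4*10/(-4)) = 201/(-260 + 4*(-¼)*10) = 201/(-260 - 10) = 201/(-270) = 201*(-1/270) = -67/90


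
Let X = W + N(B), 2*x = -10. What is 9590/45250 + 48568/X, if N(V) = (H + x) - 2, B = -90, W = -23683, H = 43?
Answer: -15160979/8230975 ≈ -1.8419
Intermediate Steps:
x = -5 (x = (½)*(-10) = -5)
N(V) = 36 (N(V) = (43 - 5) - 2 = 38 - 2 = 36)
X = -23647 (X = -23683 + 36 = -23647)
9590/45250 + 48568/X = 9590/45250 + 48568/(-23647) = 9590*(1/45250) + 48568*(-1/23647) = 959/4525 - 3736/1819 = -15160979/8230975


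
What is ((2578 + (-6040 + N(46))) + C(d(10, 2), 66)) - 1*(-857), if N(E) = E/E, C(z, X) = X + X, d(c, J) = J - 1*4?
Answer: -2472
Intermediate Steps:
d(c, J) = -4 + J (d(c, J) = J - 4 = -4 + J)
C(z, X) = 2*X
N(E) = 1
((2578 + (-6040 + N(46))) + C(d(10, 2), 66)) - 1*(-857) = ((2578 + (-6040 + 1)) + 2*66) - 1*(-857) = ((2578 - 6039) + 132) + 857 = (-3461 + 132) + 857 = -3329 + 857 = -2472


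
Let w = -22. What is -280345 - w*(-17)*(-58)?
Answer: -258653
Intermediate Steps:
-280345 - w*(-17)*(-58) = -280345 - (-22*(-17))*(-58) = -280345 - 374*(-58) = -280345 - 1*(-21692) = -280345 + 21692 = -258653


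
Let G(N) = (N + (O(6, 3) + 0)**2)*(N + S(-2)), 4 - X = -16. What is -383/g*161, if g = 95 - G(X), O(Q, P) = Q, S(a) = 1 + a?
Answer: 61663/969 ≈ 63.636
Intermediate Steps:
X = 20 (X = 4 - 1*(-16) = 4 + 16 = 20)
G(N) = (-1 + N)*(36 + N) (G(N) = (N + (6 + 0)**2)*(N + (1 - 2)) = (N + 6**2)*(N - 1) = (N + 36)*(-1 + N) = (36 + N)*(-1 + N) = (-1 + N)*(36 + N))
g = -969 (g = 95 - (-36 + 20**2 + 35*20) = 95 - (-36 + 400 + 700) = 95 - 1*1064 = 95 - 1064 = -969)
-383/g*161 = -383/(-969)*161 = -383*(-1/969)*161 = (383/969)*161 = 61663/969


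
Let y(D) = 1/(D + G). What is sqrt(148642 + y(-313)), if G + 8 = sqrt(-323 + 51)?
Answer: sqrt((47714081 - 594568*I*sqrt(17))/(321 - 4*I*sqrt(17))) ≈ 385.54 - 0.e-7*I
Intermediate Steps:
G = -8 + 4*I*sqrt(17) (G = -8 + sqrt(-323 + 51) = -8 + sqrt(-272) = -8 + 4*I*sqrt(17) ≈ -8.0 + 16.492*I)
y(D) = 1/(-8 + D + 4*I*sqrt(17)) (y(D) = 1/(D + (-8 + 4*I*sqrt(17))) = 1/(-8 + D + 4*I*sqrt(17)))
sqrt(148642 + y(-313)) = sqrt(148642 + 1/(-8 - 313 + 4*I*sqrt(17))) = sqrt(148642 + 1/(-321 + 4*I*sqrt(17)))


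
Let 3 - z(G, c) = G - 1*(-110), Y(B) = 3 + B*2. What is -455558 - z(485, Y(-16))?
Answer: -454966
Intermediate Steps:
Y(B) = 3 + 2*B
z(G, c) = -107 - G (z(G, c) = 3 - (G - 1*(-110)) = 3 - (G + 110) = 3 - (110 + G) = 3 + (-110 - G) = -107 - G)
-455558 - z(485, Y(-16)) = -455558 - (-107 - 1*485) = -455558 - (-107 - 485) = -455558 - 1*(-592) = -455558 + 592 = -454966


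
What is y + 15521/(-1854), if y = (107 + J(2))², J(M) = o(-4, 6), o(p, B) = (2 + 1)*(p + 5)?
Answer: 22417879/1854 ≈ 12092.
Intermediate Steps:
o(p, B) = 15 + 3*p (o(p, B) = 3*(5 + p) = 15 + 3*p)
J(M) = 3 (J(M) = 15 + 3*(-4) = 15 - 12 = 3)
y = 12100 (y = (107 + 3)² = 110² = 12100)
y + 15521/(-1854) = 12100 + 15521/(-1854) = 12100 + 15521*(-1/1854) = 12100 - 15521/1854 = 22417879/1854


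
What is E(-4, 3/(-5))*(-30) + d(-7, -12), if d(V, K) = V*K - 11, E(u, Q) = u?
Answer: 193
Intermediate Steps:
d(V, K) = -11 + K*V (d(V, K) = K*V - 11 = -11 + K*V)
E(-4, 3/(-5))*(-30) + d(-7, -12) = -4*(-30) + (-11 - 12*(-7)) = 120 + (-11 + 84) = 120 + 73 = 193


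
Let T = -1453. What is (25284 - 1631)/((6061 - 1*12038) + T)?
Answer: -23653/7430 ≈ -3.1834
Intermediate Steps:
(25284 - 1631)/((6061 - 1*12038) + T) = (25284 - 1631)/((6061 - 1*12038) - 1453) = 23653/((6061 - 12038) - 1453) = 23653/(-5977 - 1453) = 23653/(-7430) = 23653*(-1/7430) = -23653/7430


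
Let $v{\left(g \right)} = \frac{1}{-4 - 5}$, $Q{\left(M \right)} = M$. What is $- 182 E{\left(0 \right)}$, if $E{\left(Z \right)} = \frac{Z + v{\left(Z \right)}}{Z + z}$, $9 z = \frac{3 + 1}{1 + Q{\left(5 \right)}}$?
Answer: $273$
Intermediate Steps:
$v{\left(g \right)} = - \frac{1}{9}$ ($v{\left(g \right)} = \frac{1}{-9} = - \frac{1}{9}$)
$z = \frac{2}{27}$ ($z = \frac{\left(3 + 1\right) \frac{1}{1 + 5}}{9} = \frac{4 \cdot \frac{1}{6}}{9} = \frac{1}{9} \cdot \frac{2}{3} = \frac{2}{27} \approx 0.074074$)
$E{\left(Z \right)} = \frac{- \frac{1}{9} + Z}{\frac{2}{27} + Z}$ ($E{\left(Z \right)} = \frac{Z - \frac{1}{9}}{Z + \frac{2}{27}} = \frac{- \frac{1}{9} + Z}{\frac{2}{27} + Z}$)
$- 182 E{\left(0 \right)} = - 182 \frac{3 \left(-1 + 9 \cdot 0\right)}{2 + 27 \cdot 0} = - 182 \frac{3 \left(-1 + 0\right)}{2 + 0} = - 182 \cdot 3 \cdot \frac{1}{2} \left(-1\right) = \left(-182\right) \left(- \frac{3}{2}\right) = 273$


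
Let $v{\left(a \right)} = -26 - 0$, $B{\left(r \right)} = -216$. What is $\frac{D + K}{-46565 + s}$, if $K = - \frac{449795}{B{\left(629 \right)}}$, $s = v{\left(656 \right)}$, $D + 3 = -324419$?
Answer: $\frac{69625357}{10063656} \approx 6.9185$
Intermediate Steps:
$D = -324422$ ($D = -3 - 324419 = -324422$)
$v{\left(a \right)} = -26$ ($v{\left(a \right)} = -26 + 0 = -26$)
$s = -26$
$K = \frac{449795}{216}$ ($K = - \frac{449795}{-216} = \left(-449795\right) \left(- \frac{1}{216}\right) = \frac{449795}{216} \approx 2082.4$)
$\frac{D + K}{-46565 + s} = \frac{-324422 + \frac{449795}{216}}{-46565 - 26} = - \frac{69625357}{216 \left(-46591\right)} = \left(- \frac{69625357}{216}\right) \left(- \frac{1}{46591}\right) = \frac{69625357}{10063656}$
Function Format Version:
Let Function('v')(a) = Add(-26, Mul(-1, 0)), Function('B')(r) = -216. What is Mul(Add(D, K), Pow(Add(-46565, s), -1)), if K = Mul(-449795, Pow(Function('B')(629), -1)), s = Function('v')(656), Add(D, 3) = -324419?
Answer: Rational(69625357, 10063656) ≈ 6.9185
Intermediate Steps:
D = -324422 (D = Add(-3, -324419) = -324422)
Function('v')(a) = -26 (Function('v')(a) = Add(-26, 0) = -26)
s = -26
K = Rational(449795, 216) (K = Mul(-449795, Pow(-216, -1)) = Mul(-449795, Rational(-1, 216)) = Rational(449795, 216) ≈ 2082.4)
Mul(Add(D, K), Pow(Add(-46565, s), -1)) = Mul(Add(-324422, Rational(449795, 216)), Pow(Add(-46565, -26), -1)) = Mul(Rational(-69625357, 216), Pow(-46591, -1)) = Mul(Rational(-69625357, 216), Rational(-1, 46591)) = Rational(69625357, 10063656)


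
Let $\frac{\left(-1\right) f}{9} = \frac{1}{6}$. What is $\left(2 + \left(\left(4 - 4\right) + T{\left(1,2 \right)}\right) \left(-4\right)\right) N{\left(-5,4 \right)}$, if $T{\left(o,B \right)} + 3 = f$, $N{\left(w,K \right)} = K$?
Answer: $80$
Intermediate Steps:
$f = - \frac{3}{2}$ ($f = - \frac{9}{6} = \left(-9\right) \frac{1}{6} = - \frac{3}{2} \approx -1.5$)
$T{\left(o,B \right)} = - \frac{9}{2}$ ($T{\left(o,B \right)} = -3 - \frac{3}{2} = - \frac{9}{2}$)
$\left(2 + \left(\left(4 - 4\right) + T{\left(1,2 \right)}\right) \left(-4\right)\right) N{\left(-5,4 \right)} = \left(2 + \left(\left(4 - 4\right) - \frac{9}{2}\right) \left(-4\right)\right) 4 = \left(2 + \left(0 - \frac{9}{2}\right) \left(-4\right)\right) 4 = \left(2 - -18\right) 4 = \left(2 + 18\right) 4 = 20 \cdot 4 = 80$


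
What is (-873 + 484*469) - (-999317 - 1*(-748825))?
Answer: 476615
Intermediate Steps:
(-873 + 484*469) - (-999317 - 1*(-748825)) = (-873 + 226996) - (-999317 + 748825) = 226123 - 1*(-250492) = 226123 + 250492 = 476615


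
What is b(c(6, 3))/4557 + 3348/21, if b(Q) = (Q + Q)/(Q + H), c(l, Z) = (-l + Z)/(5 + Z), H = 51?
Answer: 98079658/615195 ≈ 159.43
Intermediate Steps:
c(l, Z) = (Z - l)/(5 + Z)
b(Q) = 2*Q/(51 + Q) (b(Q) = (Q + Q)/(Q + 51) = (2*Q)/(51 + Q) = 2*Q/(51 + Q))
b(c(6, 3))/4557 + 3348/21 = (2*((3 - 1*6)/(5 + 3))/(51 + (3 - 1*6)/(5 + 3)))/4557 + 3348/21 = (2*((3 - 6)/8)/(51 + (3 - 6)/8))*(1/4557) + 3348*(1/21) = (2*((⅛)*(-3))/(51 + (⅛)*(-3)))*(1/4557) + 1116/7 = (2*(-3/8)/(51 - 3/8))*(1/4557) + 1116/7 = (2*(-3/8)/(405/8))*(1/4557) + 1116/7 = (2*(-3/8)*(8/405))*(1/4557) + 1116/7 = -2/135*1/4557 + 1116/7 = -2/615195 + 1116/7 = 98079658/615195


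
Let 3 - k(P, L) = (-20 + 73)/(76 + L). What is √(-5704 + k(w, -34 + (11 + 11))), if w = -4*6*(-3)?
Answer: I*√364917/8 ≈ 75.51*I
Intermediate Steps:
w = 72 (w = -24*(-3) = 72)
k(P, L) = 3 - 53/(76 + L) (k(P, L) = 3 - (-20 + 73)/(76 + L) = 3 - 53/(76 + L))
√(-5704 + k(w, -34 + (11 + 11))) = √(-5704 + (175 + 3*(-34 + (11 + 11)))/(76 + (-34 + (11 + 11)))) = √(-5704 + (175 + 3*(-34 + 22))/(76 + (-34 + 22))) = √(-5704 + (175 + 3*(-12))/(76 - 12)) = √(-5704 + (175 - 36)/64) = √(-5704 + (1/64)*139) = √(-5704 + 139/64) = √(-364917/64) = I*√364917/8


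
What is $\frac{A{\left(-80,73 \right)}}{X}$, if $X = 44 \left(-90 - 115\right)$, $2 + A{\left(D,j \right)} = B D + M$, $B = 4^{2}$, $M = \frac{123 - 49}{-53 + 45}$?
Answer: $\frac{1033}{7216} \approx 0.14315$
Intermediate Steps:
$M = - \frac{37}{4}$ ($M = \frac{74}{-8} = 74 \left(- \frac{1}{8}\right) = - \frac{37}{4} \approx -9.25$)
$B = 16$
$A{\left(D,j \right)} = - \frac{45}{4} + 16 D$ ($A{\left(D,j \right)} = -2 + \left(16 D - \frac{37}{4}\right) = -2 + \left(- \frac{37}{4} + 16 D\right) = - \frac{45}{4} + 16 D$)
$X = -9020$ ($X = 44 \left(-205\right) = -9020$)
$\frac{A{\left(-80,73 \right)}}{X} = \frac{- \frac{45}{4} + 16 \left(-80\right)}{-9020} = \left(- \frac{45}{4} - 1280\right) \left(- \frac{1}{9020}\right) = \left(- \frac{5165}{4}\right) \left(- \frac{1}{9020}\right) = \frac{1033}{7216}$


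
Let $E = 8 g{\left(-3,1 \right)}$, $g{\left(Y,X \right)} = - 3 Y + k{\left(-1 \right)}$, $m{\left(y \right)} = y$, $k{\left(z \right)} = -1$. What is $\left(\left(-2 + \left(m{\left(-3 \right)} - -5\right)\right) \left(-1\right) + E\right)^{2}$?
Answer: $4096$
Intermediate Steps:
$g{\left(Y,X \right)} = -1 - 3 Y$ ($g{\left(Y,X \right)} = - 3 Y - 1 = -1 - 3 Y$)
$E = 64$ ($E = 8 \left(-1 - -9\right) = 8 \left(-1 + 9\right) = 8 \cdot 8 = 64$)
$\left(\left(-2 + \left(m{\left(-3 \right)} - -5\right)\right) \left(-1\right) + E\right)^{2} = \left(\left(-2 - -2\right) \left(-1\right) + 64\right)^{2} = \left(\left(-2 + \left(-3 + 5\right)\right) \left(-1\right) + 64\right)^{2} = \left(\left(-2 + 2\right) \left(-1\right) + 64\right)^{2} = \left(0 \left(-1\right) + 64\right)^{2} = \left(0 + 64\right)^{2} = 64^{2} = 4096$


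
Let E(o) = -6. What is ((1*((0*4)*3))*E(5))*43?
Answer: 0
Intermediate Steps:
((1*((0*4)*3))*E(5))*43 = ((1*((0*4)*3))*(-6))*43 = ((1*(0*3))*(-6))*43 = ((1*0)*(-6))*43 = (0*(-6))*43 = 0*43 = 0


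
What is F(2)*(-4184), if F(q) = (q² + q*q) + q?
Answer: -41840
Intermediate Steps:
F(q) = q + 2*q² (F(q) = (q² + q²) + q = 2*q² + q = q + 2*q²)
F(2)*(-4184) = (2*(1 + 2*2))*(-4184) = (2*(1 + 4))*(-4184) = (2*5)*(-4184) = 10*(-4184) = -41840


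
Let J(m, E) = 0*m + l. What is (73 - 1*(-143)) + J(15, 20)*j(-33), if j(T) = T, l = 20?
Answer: -444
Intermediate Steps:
J(m, E) = 20 (J(m, E) = 0*m + 20 = 0 + 20 = 20)
(73 - 1*(-143)) + J(15, 20)*j(-33) = (73 - 1*(-143)) + 20*(-33) = (73 + 143) - 660 = 216 - 660 = -444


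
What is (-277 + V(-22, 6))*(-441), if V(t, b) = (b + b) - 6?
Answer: 119511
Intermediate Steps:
V(t, b) = -6 + 2*b (V(t, b) = 2*b - 6 = -6 + 2*b)
(-277 + V(-22, 6))*(-441) = (-277 + (-6 + 2*6))*(-441) = (-277 + (-6 + 12))*(-441) = (-277 + 6)*(-441) = -271*(-441) = 119511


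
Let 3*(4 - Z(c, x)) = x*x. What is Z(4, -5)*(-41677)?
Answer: 541801/3 ≈ 1.8060e+5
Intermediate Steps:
Z(c, x) = 4 - x**2/3 (Z(c, x) = 4 - x*x/3 = 4 - x**2/3)
Z(4, -5)*(-41677) = (4 - 1/3*(-5)**2)*(-41677) = (4 - 1/3*25)*(-41677) = (4 - 25/3)*(-41677) = -13/3*(-41677) = 541801/3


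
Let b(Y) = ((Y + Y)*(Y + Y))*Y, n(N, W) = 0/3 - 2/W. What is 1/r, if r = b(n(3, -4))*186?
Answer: 1/93 ≈ 0.010753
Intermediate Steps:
n(N, W) = -2/W (n(N, W) = 0*(1/3) - 2/W = 0 - 2/W = -2/W)
b(Y) = 4*Y**3 (b(Y) = ((2*Y)*(2*Y))*Y = (4*Y**2)*Y = 4*Y**3)
r = 93 (r = (4*(-2/(-4))**3)*186 = (4*(-2*(-1/4))**3)*186 = (4*(1/2)**3)*186 = (4*(1/8))*186 = (1/2)*186 = 93)
1/r = 1/93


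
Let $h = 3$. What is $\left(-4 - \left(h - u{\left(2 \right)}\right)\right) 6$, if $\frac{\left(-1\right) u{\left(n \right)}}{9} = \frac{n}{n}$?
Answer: $-96$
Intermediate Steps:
$u{\left(n \right)} = -9$ ($u{\left(n \right)} = - 9 \frac{n}{n} = \left(-9\right) 1 = -9$)
$\left(-4 - \left(h - u{\left(2 \right)}\right)\right) 6 = \left(-4 - 12\right) 6 = \left(-16\right) 6 = -96$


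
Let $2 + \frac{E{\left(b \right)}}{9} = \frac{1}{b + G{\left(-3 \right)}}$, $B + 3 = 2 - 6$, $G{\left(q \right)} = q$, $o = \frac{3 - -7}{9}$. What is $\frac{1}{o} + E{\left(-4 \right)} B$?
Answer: $\frac{1359}{10} \approx 135.9$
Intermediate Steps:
$o = \frac{10}{9}$ ($o = \left(3 + 7\right) \frac{1}{9} = 10 \cdot \frac{1}{9} = \frac{10}{9} \approx 1.1111$)
$B = -7$ ($B = -3 + \left(2 - 6\right) = -3 - 4 = -7$)
$E{\left(b \right)} = -18 + \frac{9}{-3 + b}$ ($E{\left(b \right)} = -18 + \frac{9}{b - 3} = -18 + \frac{9}{-3 + b}$)
$\frac{1}{o} + E{\left(-4 \right)} B = \frac{1}{\frac{10}{9}} + \frac{9 \left(7 - -8\right)}{-3 - 4} \left(-7\right) = \frac{9}{10} + \frac{9 \left(7 + 8\right)}{-7} \left(-7\right) = \frac{9}{10} + 9 \left(- \frac{1}{7}\right) 15 \left(-7\right) = \frac{9}{10} - -135 = \frac{9}{10} + 135 = \frac{1359}{10}$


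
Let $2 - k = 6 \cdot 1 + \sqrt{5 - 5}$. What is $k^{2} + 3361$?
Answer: $3377$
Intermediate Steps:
$k = -4$ ($k = 2 - \left(6 \cdot 1 + \sqrt{5 - 5}\right) = 2 - \left(6 + \sqrt{0}\right) = 2 - \left(6 + 0\right) = 2 - 6 = -4$)
$k^{2} + 3361 = \left(-4\right)^{2} + 3361 = 16 + 3361 = 3377$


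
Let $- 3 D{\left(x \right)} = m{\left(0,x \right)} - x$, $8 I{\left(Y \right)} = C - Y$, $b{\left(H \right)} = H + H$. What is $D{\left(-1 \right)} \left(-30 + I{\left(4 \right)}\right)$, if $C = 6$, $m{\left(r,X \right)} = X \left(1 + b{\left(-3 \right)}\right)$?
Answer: $\frac{119}{2} \approx 59.5$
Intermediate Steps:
$b{\left(H \right)} = 2 H$
$m{\left(r,X \right)} = - 5 X$ ($m{\left(r,X \right)} = X \left(1 + 2 \left(-3\right)\right) = X \left(1 - 6\right) = X \left(-5\right) = - 5 X$)
$I{\left(Y \right)} = \frac{3}{4} - \frac{Y}{8}$ ($I{\left(Y \right)} = \frac{6 - Y}{8} = \frac{3}{4} - \frac{Y}{8}$)
$D{\left(x \right)} = 2 x$ ($D{\left(x \right)} = - \frac{- 5 x - x}{3} = - \frac{\left(-6\right) x}{3} = 2 x$)
$D{\left(-1 \right)} \left(-30 + I{\left(4 \right)}\right) = 2 \left(-1\right) \left(-30 + \left(\frac{3}{4} - \frac{1}{2}\right)\right) = - 2 \left(-30 + \left(\frac{3}{4} - \frac{1}{2}\right)\right) = - 2 \left(-30 + \frac{1}{4}\right) = \left(-2\right) \left(- \frac{119}{4}\right) = \frac{119}{2}$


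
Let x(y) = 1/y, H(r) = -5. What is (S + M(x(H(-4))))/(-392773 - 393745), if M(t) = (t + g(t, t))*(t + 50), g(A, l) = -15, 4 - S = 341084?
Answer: 4272962/9831475 ≈ 0.43462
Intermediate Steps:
S = -341080 (S = 4 - 1*341084 = 4 - 341084 = -341080)
M(t) = (-15 + t)*(50 + t) (M(t) = (t - 15)*(t + 50) = (-15 + t)*(50 + t))
(S + M(x(H(-4))))/(-392773 - 393745) = (-341080 + (-750 + (1/(-5))² + 35/(-5)))/(-392773 - 393745) = (-341080 + (-750 + (-⅕)² + 35*(-⅕)))/(-786518) = (-341080 + (-750 + 1/25 - 7))*(-1/786518) = (-341080 - 18924/25)*(-1/786518) = -8545924/25*(-1/786518) = 4272962/9831475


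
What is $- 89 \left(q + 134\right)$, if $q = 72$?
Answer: $-18334$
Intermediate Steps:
$- 89 \left(q + 134\right) = - 89 \left(72 + 134\right) = \left(-89\right) 206 = -18334$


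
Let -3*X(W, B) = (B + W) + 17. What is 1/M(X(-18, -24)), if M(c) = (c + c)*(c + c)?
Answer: 9/2500 ≈ 0.0036000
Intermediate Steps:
X(W, B) = -17/3 - B/3 - W/3 (X(W, B) = -((B + W) + 17)/3 = -(17 + B + W)/3 = -17/3 - B/3 - W/3)
M(c) = 4*c² (M(c) = (2*c)*(2*c) = 4*c²)
1/M(X(-18, -24)) = 1/(4*(-17/3 - ⅓*(-24) - ⅓*(-18))²) = 1/(4*(-17/3 + 8 + 6)²) = 1/(4*(25/3)²) = 1/(4*(625/9)) = 1/(2500/9) = 9/2500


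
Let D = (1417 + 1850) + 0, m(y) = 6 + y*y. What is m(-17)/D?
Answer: 295/3267 ≈ 0.090297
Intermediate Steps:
m(y) = 6 + y²
D = 3267 (D = 3267 + 0 = 3267)
m(-17)/D = (6 + (-17)²)/3267 = (6 + 289)*(1/3267) = 295*(1/3267) = 295/3267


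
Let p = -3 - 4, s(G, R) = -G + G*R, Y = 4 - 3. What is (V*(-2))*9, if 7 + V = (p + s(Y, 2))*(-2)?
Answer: -90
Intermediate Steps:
Y = 1
p = -7
V = 5 (V = -7 + (-7 + 1*(-1 + 2))*(-2) = -7 + (-7 + 1*1)*(-2) = -7 + (-7 + 1)*(-2) = -7 - 6*(-2) = -7 + 12 = 5)
(V*(-2))*9 = (5*(-2))*9 = -10*9 = -90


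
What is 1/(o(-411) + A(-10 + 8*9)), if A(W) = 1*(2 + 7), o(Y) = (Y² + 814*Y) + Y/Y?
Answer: -1/165623 ≈ -6.0378e-6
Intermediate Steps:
o(Y) = 1 + Y² + 814*Y (o(Y) = (Y² + 814*Y) + 1 = 1 + Y² + 814*Y)
A(W) = 9 (A(W) = 1*9 = 9)
1/(o(-411) + A(-10 + 8*9)) = 1/((1 + (-411)² + 814*(-411)) + 9) = 1/((1 + 168921 - 334554) + 9) = 1/(-165632 + 9) = 1/(-165623) = -1/165623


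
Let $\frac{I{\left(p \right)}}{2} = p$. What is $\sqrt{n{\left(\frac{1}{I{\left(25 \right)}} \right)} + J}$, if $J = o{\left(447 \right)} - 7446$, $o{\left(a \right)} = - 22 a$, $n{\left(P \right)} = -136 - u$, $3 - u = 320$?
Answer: $i \sqrt{17099} \approx 130.76 i$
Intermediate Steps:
$I{\left(p \right)} = 2 p$
$u = -317$ ($u = 3 - 320 = -317$)
$n{\left(P \right)} = 181$ ($n{\left(P \right)} = -136 - -317 = -136 + 317 = 181$)
$J = -17280$ ($J = \left(-22\right) 447 - 7446 = -9834 - 7446 = -17280$)
$\sqrt{n{\left(\frac{1}{I{\left(25 \right)}} \right)} + J} = \sqrt{181 - 17280} = \sqrt{-17099} = i \sqrt{17099}$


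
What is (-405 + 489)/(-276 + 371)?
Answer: 84/95 ≈ 0.88421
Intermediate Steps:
(-405 + 489)/(-276 + 371) = 84/95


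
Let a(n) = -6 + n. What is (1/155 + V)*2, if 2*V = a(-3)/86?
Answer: -1223/13330 ≈ -0.091748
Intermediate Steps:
V = -9/172 (V = ((-6 - 3)/86)/2 = (-9*1/86)/2 = (1/2)*(-9/86) = -9/172 ≈ -0.052326)
(1/155 + V)*2 = (1/155 - 9/172)*2 = -1223/26660*2 = -1223/13330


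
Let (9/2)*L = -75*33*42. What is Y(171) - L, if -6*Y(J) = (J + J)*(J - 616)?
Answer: 48465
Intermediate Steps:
Y(J) = -J*(-616 + J)/3 (Y(J) = -(J + J)*(J - 616)/6 = -2*J*(-616 + J)/6 = -J*(-616 + J)/3)
L = -23100 (L = 2*(-75*33*42)/9 = 2*(-2475*42)/9 = (2/9)*(-103950) = -23100)
Y(171) - L = (⅓)*171*(616 - 1*171) - 1*(-23100) = (⅓)*171*(616 - 171) + 23100 = (⅓)*171*445 + 23100 = 25365 + 23100 = 48465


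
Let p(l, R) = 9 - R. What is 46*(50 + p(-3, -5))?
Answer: 2944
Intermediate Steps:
46*(50 + p(-3, -5)) = 46*(50 + (9 - 1*(-5))) = 46*(50 + (9 + 5)) = 46*(50 + 14) = 46*64 = 2944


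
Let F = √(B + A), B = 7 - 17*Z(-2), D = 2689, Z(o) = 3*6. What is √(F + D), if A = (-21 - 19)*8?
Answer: √(2689 + I*√619) ≈ 51.856 + 0.2399*I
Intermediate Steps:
Z(o) = 18
A = -320 (A = -40*8 = -320)
B = -299 (B = 7 - 17*18 = 7 - 306 = -299)
F = I*√619 (F = √(-299 - 320) = √(-619) = I*√619 ≈ 24.88*I)
√(F + D) = √(I*√619 + 2689) = √(2689 + I*√619)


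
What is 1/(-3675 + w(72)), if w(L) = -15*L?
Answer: -1/4755 ≈ -0.00021030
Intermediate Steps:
1/(-3675 + w(72)) = 1/(-3675 - 15*72) = 1/(-3675 - 1080) = 1/(-4755) = -1/4755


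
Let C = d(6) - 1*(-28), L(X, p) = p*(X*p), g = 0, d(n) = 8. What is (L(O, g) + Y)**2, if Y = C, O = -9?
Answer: 1296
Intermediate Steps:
L(X, p) = X*p**2
C = 36 (C = 8 - 1*(-28) = 8 + 28 = 36)
Y = 36
(L(O, g) + Y)**2 = (-9*0**2 + 36)**2 = (-9*0 + 36)**2 = (0 + 36)**2 = 36**2 = 1296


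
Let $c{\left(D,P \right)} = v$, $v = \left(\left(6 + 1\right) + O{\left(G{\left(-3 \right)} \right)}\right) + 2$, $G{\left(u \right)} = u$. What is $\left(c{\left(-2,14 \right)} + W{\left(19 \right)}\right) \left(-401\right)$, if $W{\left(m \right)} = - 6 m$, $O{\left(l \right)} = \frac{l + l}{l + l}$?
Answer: $41704$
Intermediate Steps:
$O{\left(l \right)} = 1$ ($O{\left(l \right)} = \frac{2 l}{2 l} = 2 l \frac{1}{2 l} = 1$)
$v = 10$ ($v = \left(\left(6 + 1\right) + 1\right) + 2 = \left(7 + 1\right) + 2 = 8 + 2 = 10$)
$c{\left(D,P \right)} = 10$
$\left(c{\left(-2,14 \right)} + W{\left(19 \right)}\right) \left(-401\right) = \left(10 - 114\right) \left(-401\right) = \left(-104\right) \left(-401\right) = 41704$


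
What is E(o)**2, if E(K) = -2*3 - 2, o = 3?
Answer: 64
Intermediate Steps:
E(K) = -8 (E(K) = -6 - 2 = -8)
E(o)**2 = (-8)**2 = 64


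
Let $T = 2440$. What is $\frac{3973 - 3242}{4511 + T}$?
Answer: $\frac{731}{6951} \approx 0.10516$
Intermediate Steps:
$\frac{3973 - 3242}{4511 + T} = \frac{3973 - 3242}{4511 + 2440} = \frac{731}{6951}$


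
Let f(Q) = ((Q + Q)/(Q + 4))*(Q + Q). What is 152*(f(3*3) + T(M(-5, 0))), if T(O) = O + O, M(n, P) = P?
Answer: 49248/13 ≈ 3788.3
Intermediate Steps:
T(O) = 2*O
f(Q) = 4*Q²/(4 + Q) (f(Q) = ((2*Q)/(4 + Q))*(2*Q) = (2*Q/(4 + Q))*(2*Q) = 4*Q²/(4 + Q))
152*(f(3*3) + T(M(-5, 0))) = 152*(4*(3*3)²/(4 + 3*3) + 2*0) = 152*(4*9²/(4 + 9) + 0) = 152*(4*81/13 + 0) = 152*(4*81*(1/13) + 0) = 152*(324/13 + 0) = 152*(324/13) = 49248/13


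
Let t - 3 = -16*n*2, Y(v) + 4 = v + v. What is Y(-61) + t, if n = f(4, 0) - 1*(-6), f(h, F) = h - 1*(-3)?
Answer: -539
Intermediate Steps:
Y(v) = -4 + 2*v (Y(v) = -4 + (v + v) = -4 + 2*v)
f(h, F) = 3 + h (f(h, F) = h + 3 = 3 + h)
n = 13 (n = (3 + 4) - 1*(-6) = 7 + 6 = 13)
t = -413 (t = 3 - 16*13*2 = 3 - 208*2 = 3 - 416 = -413)
Y(-61) + t = (-4 + 2*(-61)) - 413 = (-4 - 122) - 413 = -126 - 413 = -539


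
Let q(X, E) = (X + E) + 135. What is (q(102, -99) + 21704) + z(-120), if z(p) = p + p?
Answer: 21602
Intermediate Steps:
z(p) = 2*p
q(X, E) = 135 + E + X (q(X, E) = (E + X) + 135 = 135 + E + X)
(q(102, -99) + 21704) + z(-120) = ((135 - 99 + 102) + 21704) + 2*(-120) = (138 + 21704) - 240 = 21842 - 240 = 21602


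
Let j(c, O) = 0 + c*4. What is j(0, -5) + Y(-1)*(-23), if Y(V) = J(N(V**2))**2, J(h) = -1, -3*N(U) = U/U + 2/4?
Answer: -23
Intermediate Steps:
j(c, O) = 4*c (j(c, O) = 0 + 4*c = 4*c)
N(U) = -1/2 (N(U) = -(U/U + 2/4)/3 = -(1 + 2*(1/4))/3 = -(1 + 1/2)/3 = -1/3*3/2 = -1/2)
Y(V) = 1 (Y(V) = (-1)**2 = 1)
j(0, -5) + Y(-1)*(-23) = 4*0 + 1*(-23) = 0 - 23 = -23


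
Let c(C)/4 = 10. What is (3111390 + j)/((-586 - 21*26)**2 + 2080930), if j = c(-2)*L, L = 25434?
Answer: 2064375/1681177 ≈ 1.2279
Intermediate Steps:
c(C) = 40 (c(C) = 4*10 = 40)
j = 1017360 (j = 40*25434 = 1017360)
(3111390 + j)/((-586 - 21*26)**2 + 2080930) = (3111390 + 1017360)/((-586 - 21*26)**2 + 2080930) = 4128750/((-586 - 546)**2 + 2080930) = 4128750/((-1132)**2 + 2080930) = 4128750/(1281424 + 2080930) = 4128750/3362354 = 4128750*(1/3362354) = 2064375/1681177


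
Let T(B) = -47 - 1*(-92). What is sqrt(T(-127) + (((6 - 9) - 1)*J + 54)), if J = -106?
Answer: sqrt(523) ≈ 22.869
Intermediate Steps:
T(B) = 45 (T(B) = -47 + 92 = 45)
sqrt(T(-127) + (((6 - 9) - 1)*J + 54)) = sqrt(45 + (((6 - 9) - 1)*(-106) + 54)) = sqrt(45 + ((-3 - 1)*(-106) + 54)) = sqrt(45 + (-4*(-106) + 54)) = sqrt(45 + (424 + 54)) = sqrt(45 + 478) = sqrt(523)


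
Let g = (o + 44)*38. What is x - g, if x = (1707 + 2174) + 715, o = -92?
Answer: 6420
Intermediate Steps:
x = 4596 (x = 3881 + 715 = 4596)
g = -1824 (g = (-92 + 44)*38 = -48*38 = -1824)
x - g = 4596 - 1*(-1824) = 4596 + 1824 = 6420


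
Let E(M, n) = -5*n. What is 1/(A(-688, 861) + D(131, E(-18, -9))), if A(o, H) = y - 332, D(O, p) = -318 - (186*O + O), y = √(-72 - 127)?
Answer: -25147/632371808 - I*√199/632371808 ≈ -3.9766e-5 - 2.2308e-8*I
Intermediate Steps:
y = I*√199 (y = √(-199) = I*√199 ≈ 14.107*I)
D(O, p) = -318 - 187*O
A(o, H) = -332 + I*√199 (A(o, H) = I*√199 - 332 = -332 + I*√199)
1/(A(-688, 861) + D(131, E(-18, -9))) = 1/((-332 + I*√199) + (-318 - 187*131)) = 1/((-332 + I*√199) + (-318 - 24497)) = 1/((-332 + I*√199) - 24815) = 1/(-25147 + I*√199)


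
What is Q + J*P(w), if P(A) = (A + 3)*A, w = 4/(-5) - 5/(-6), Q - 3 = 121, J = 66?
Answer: 19601/150 ≈ 130.67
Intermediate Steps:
Q = 124 (Q = 3 + 121 = 124)
w = 1/30 (w = 4*(-⅕) - 5*(-⅙) = -⅘ + ⅚ = 1/30 ≈ 0.033333)
P(A) = A*(3 + A) (P(A) = (3 + A)*A = A*(3 + A))
Q + J*P(w) = 124 + 66*((3 + 1/30)/30) = 124 + 66*((1/30)*(91/30)) = 124 + 66*(91/900) = 124 + 1001/150 = 19601/150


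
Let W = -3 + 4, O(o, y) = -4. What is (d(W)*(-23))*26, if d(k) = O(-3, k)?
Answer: 2392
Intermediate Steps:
W = 1
d(k) = -4
(d(W)*(-23))*26 = -4*(-23)*26 = 92*26 = 2392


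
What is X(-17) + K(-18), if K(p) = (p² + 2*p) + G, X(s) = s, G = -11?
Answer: 260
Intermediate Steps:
K(p) = -11 + p² + 2*p (K(p) = (p² + 2*p) - 11 = -11 + p² + 2*p)
X(-17) + K(-18) = -17 + (-11 + (-18)² + 2*(-18)) = -17 + (-11 + 324 - 36) = -17 + 277 = 260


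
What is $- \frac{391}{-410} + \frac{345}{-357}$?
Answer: $- \frac{621}{48790} \approx -0.012728$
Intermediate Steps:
$- \frac{391}{-410} + \frac{345}{-357} = \left(-391\right) \left(- \frac{1}{410}\right) + 345 \left(- \frac{1}{357}\right) = \frac{391}{410} - \frac{115}{119} = - \frac{621}{48790}$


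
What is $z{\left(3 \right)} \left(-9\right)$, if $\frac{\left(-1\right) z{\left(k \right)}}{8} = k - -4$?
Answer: $504$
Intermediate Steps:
$z{\left(k \right)} = -32 - 8 k$ ($z{\left(k \right)} = - 8 \left(k - -4\right) = - 8 \left(k + 4\right) = - 8 \left(4 + k\right) = -32 - 8 k$)
$z{\left(3 \right)} \left(-9\right) = \left(-32 - 24\right) \left(-9\right) = \left(-56\right) \left(-9\right) = 504$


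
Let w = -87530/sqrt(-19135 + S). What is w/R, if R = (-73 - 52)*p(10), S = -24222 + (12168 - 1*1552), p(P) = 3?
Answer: -17506*I*sqrt(32741)/2455575 ≈ -1.29*I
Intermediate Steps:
S = -13606 (S = -24222 + (12168 - 1552) = -24222 + 10616 = -13606)
R = -375 (R = (-73 - 52)*3 = -125*3 = -375)
w = 87530*I*sqrt(32741)/32741 (w = -87530/sqrt(-19135 - 13606) = -87530*(-I*sqrt(32741)/32741) = -(-87530)*I*sqrt(32741)/32741 = 87530*I*sqrt(32741)/32741 ≈ 483.74*I)
w/R = (87530*I*sqrt(32741)/32741)/(-375) = (87530*I*sqrt(32741)/32741)*(-1/375) = -17506*I*sqrt(32741)/2455575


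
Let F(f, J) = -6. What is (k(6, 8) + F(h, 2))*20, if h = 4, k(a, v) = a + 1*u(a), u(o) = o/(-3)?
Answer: -40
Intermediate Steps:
u(o) = -o/3 (u(o) = o*(-⅓) = -o/3)
k(a, v) = 2*a/3 (k(a, v) = a + 1*(-a/3) = a - a/3 = 2*a/3)
(k(6, 8) + F(h, 2))*20 = ((⅔)*6 - 6)*20 = (4 - 6)*20 = -2*20 = -40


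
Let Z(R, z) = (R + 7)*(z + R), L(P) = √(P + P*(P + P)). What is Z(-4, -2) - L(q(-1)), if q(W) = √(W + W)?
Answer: -18 - 2^(¼)*√(I - 2*√2) ≈ -18.348 - 2.0301*I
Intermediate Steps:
q(W) = √2*√W (q(W) = √(2*W) = √2*√W)
L(P) = √(P + 2*P²) (L(P) = √(P + P*(2*P)) = √(P + 2*P²))
Z(R, z) = (7 + R)*(R + z)
Z(-4, -2) - L(q(-1)) = ((-4)² + 7*(-4) + 7*(-2) - 4*(-2)) - √((√2*√(-1))*(1 + 2*(√2*√(-1)))) = (16 - 28 - 14 + 8) - √((√2*I)*(1 + 2*(√2*I))) = -18 - √((I*√2)*(1 + 2*(I*√2))) = -18 - √((I*√2)*(1 + 2*I*√2)) = -18 - √(I*√2*(1 + 2*I*√2)) = -18 - 2^(¼)*√(I*(1 + 2*I*√2))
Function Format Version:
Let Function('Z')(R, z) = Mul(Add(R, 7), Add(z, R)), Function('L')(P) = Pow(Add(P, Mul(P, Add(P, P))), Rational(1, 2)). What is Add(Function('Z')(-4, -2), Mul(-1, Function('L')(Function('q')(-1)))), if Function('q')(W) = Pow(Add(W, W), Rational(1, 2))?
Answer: Add(-18, Mul(-1, Pow(2, Rational(1, 4)), Pow(Add(I, Mul(-2, Pow(2, Rational(1, 2)))), Rational(1, 2)))) ≈ Add(-18.348, Mul(-2.0301, I))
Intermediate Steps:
Function('q')(W) = Mul(Pow(2, Rational(1, 2)), Pow(W, Rational(1, 2))) (Function('q')(W) = Pow(Mul(2, W), Rational(1, 2)) = Mul(Pow(2, Rational(1, 2)), Pow(W, Rational(1, 2))))
Function('L')(P) = Pow(Add(P, Mul(2, Pow(P, 2))), Rational(1, 2)) (Function('L')(P) = Pow(Add(P, Mul(P, Mul(2, P))), Rational(1, 2)) = Pow(Add(P, Mul(2, Pow(P, 2))), Rational(1, 2)))
Function('Z')(R, z) = Mul(Add(7, R), Add(R, z))
Add(Function('Z')(-4, -2), Mul(-1, Function('L')(Function('q')(-1)))) = Add(Add(Pow(-4, 2), Mul(7, -4), Mul(7, -2), Mul(-4, -2)), Mul(-1, Pow(Mul(Mul(Pow(2, Rational(1, 2)), Pow(-1, Rational(1, 2))), Add(1, Mul(2, Mul(Pow(2, Rational(1, 2)), Pow(-1, Rational(1, 2)))))), Rational(1, 2)))) = Add(Add(16, -28, -14, 8), Mul(-1, Pow(Mul(Mul(Pow(2, Rational(1, 2)), I), Add(1, Mul(2, Mul(Pow(2, Rational(1, 2)), I)))), Rational(1, 2)))) = Add(-18, Mul(-1, Pow(Mul(Mul(I, Pow(2, Rational(1, 2))), Add(1, Mul(2, Mul(I, Pow(2, Rational(1, 2)))))), Rational(1, 2)))) = Add(-18, Mul(-1, Pow(Mul(Mul(I, Pow(2, Rational(1, 2))), Add(1, Mul(2, I, Pow(2, Rational(1, 2))))), Rational(1, 2)))) = Add(-18, Mul(-1, Pow(Mul(I, Pow(2, Rational(1, 2)), Add(1, Mul(2, I, Pow(2, Rational(1, 2))))), Rational(1, 2)))) = Add(-18, Mul(-1, Mul(Pow(2, Rational(1, 4)), Pow(Mul(I, Add(1, Mul(2, I, Pow(2, Rational(1, 2))))), Rational(1, 2))))) = Add(-18, Mul(-1, Pow(2, Rational(1, 4)), Pow(Mul(I, Add(1, Mul(2, I, Pow(2, Rational(1, 2))))), Rational(1, 2))))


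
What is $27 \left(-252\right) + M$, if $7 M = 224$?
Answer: $-6772$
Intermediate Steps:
$M = 32$ ($M = \frac{1}{7} \cdot 224 = 32$)
$27 \left(-252\right) + M = 27 \left(-252\right) + 32 = -6804 + 32 = -6772$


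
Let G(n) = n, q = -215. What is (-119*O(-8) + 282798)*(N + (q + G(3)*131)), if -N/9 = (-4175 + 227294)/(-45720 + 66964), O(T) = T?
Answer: 251595591875/10622 ≈ 2.3686e+7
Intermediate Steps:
N = -2008071/21244 (N = -9*(-4175 + 227294)/(-45720 + 66964) = -2008071/21244 ≈ -94.524)
(-119*O(-8) + 282798)*(N + (q + G(3)*131)) = (-119*(-8) + 282798)*(-2008071/21244 + (-215 + 3*131)) = (952 + 282798)*(-2008071/21244 + (-215 + 393)) = 283750*(-2008071/21244 + 178) = 283750*(1773361/21244) = 251595591875/10622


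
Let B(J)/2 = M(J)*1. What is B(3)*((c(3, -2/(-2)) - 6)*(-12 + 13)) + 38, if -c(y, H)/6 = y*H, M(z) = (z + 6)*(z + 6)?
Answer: -3850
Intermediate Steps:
M(z) = (6 + z)² (M(z) = (6 + z)*(6 + z) = (6 + z)²)
B(J) = 2*(6 + J)² (B(J) = 2*((6 + J)²*1) = 2*(6 + J)²)
c(y, H) = -6*H*y (c(y, H) = -6*y*H = -6*H*y)
B(3)*((c(3, -2/(-2)) - 6)*(-12 + 13)) + 38 = (2*(6 + 3)²)*((-6*(-2/(-2))*3 - 6)*(-12 + 13)) + 38 = (2*9²)*((-6*(-2*(-½))*3 - 6)*1) + 38 = (2*81)*((-6*1*3 - 6)*1) + 38 = 162*((-18 - 6)*1) + 38 = 162*(-24*1) + 38 = 162*(-24) + 38 = -3888 + 38 = -3850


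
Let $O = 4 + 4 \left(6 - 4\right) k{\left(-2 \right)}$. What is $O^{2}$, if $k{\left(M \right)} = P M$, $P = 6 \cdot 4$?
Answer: $144400$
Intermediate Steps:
$P = 24$
$k{\left(M \right)} = 24 M$
$O = -380$ ($O = 4 + 4 \left(6 - 4\right) 24 \left(-2\right) = 4 + 4 \cdot 2 \left(-48\right) = 4 + 8 \left(-48\right) = 4 - 384 = -380$)
$O^{2} = \left(-380\right)^{2} = 144400$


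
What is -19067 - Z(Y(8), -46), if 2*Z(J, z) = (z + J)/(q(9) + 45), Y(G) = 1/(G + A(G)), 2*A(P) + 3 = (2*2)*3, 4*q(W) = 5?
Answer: -88182579/4625 ≈ -19067.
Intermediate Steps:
q(W) = 5/4 (q(W) = (¼)*5 = 5/4)
A(P) = 9/2 (A(P) = -3/2 + ((2*2)*3)/2 = -3/2 + (4*3)/2 = -3/2 + (½)*12 = -3/2 + 6 = 9/2)
Y(G) = 1/(9/2 + G) (Y(G) = 1/(G + 9/2) = 1/(9/2 + G))
Z(J, z) = 2*J/185 + 2*z/185 (Z(J, z) = ((z + J)/(5/4 + 45))/2 = ((J + z)/(185/4))/2 = ((J + z)*(4/185))/2 = (4*J/185 + 4*z/185)/2 = 2*J/185 + 2*z/185)
-19067 - Z(Y(8), -46) = -19067 - (2*(2/(9 + 2*8))/185 + (2/185)*(-46)) = -19067 - (2*(2/(9 + 16))/185 - 92/185) = -19067 - (2*(2/25)/185 - 92/185) = -19067 - (2*(2*(1/25))/185 - 92/185) = -19067 - ((2/185)*(2/25) - 92/185) = -19067 - (4/4625 - 92/185) = -19067 - 1*(-2296/4625) = -19067 + 2296/4625 = -88182579/4625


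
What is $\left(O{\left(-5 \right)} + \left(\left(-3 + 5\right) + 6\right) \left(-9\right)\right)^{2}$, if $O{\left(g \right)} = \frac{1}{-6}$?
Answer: $\frac{187489}{36} \approx 5208.0$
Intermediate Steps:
$O{\left(g \right)} = - \frac{1}{6}$
$\left(O{\left(-5 \right)} + \left(\left(-3 + 5\right) + 6\right) \left(-9\right)\right)^{2} = \left(- \frac{1}{6} + \left(\left(-3 + 5\right) + 6\right) \left(-9\right)\right)^{2} = \left(- \frac{1}{6} + \left(2 + 6\right) \left(-9\right)\right)^{2} = \left(- \frac{1}{6} + 8 \left(-9\right)\right)^{2} = \left(- \frac{1}{6} - 72\right)^{2} = \left(- \frac{433}{6}\right)^{2} = \frac{187489}{36}$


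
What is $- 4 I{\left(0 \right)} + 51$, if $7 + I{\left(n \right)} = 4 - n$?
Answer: $63$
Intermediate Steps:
$I{\left(n \right)} = -3 - n$ ($I{\left(n \right)} = -7 - \left(-4 + n\right) = -3 - n$)
$- 4 I{\left(0 \right)} + 51 = - 4 \left(-3 - 0\right) + 51 = - 4 \left(-3 + 0\right) + 51 = \left(-4\right) \left(-3\right) + 51 = 12 + 51 = 63$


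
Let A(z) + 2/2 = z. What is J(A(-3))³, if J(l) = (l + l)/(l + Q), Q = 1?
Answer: 512/27 ≈ 18.963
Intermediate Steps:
A(z) = -1 + z
J(l) = 2*l/(1 + l) (J(l) = (l + l)/(l + 1) = (2*l)/(1 + l) = 2*l/(1 + l))
J(A(-3))³ = (2*(-1 - 3)/(1 + (-1 - 3)))³ = (2*(-4)/(1 - 4))³ = (2*(-4)/(-3))³ = (2*(-4)*(-⅓))³ = (8/3)³ = 512/27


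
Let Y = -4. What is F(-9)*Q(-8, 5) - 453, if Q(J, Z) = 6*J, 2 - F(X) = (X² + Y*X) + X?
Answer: 4635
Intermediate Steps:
F(X) = 2 - X² + 3*X (F(X) = 2 - ((X² - 4*X) + X) = 2 - (X² - 3*X) = 2 + (-X² + 3*X) = 2 - X² + 3*X)
F(-9)*Q(-8, 5) - 453 = (2 - 1*(-9)² + 3*(-9))*(6*(-8)) - 453 = (2 - 1*81 - 27)*(-48) - 453 = (2 - 81 - 27)*(-48) - 453 = -106*(-48) - 453 = 5088 - 453 = 4635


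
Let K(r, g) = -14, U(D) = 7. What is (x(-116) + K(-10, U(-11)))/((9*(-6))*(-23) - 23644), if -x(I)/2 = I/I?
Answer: 8/11201 ≈ 0.00071422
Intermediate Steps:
x(I) = -2 (x(I) = -2*I/I = -2*1 = -2)
(x(-116) + K(-10, U(-11)))/((9*(-6))*(-23) - 23644) = (-2 - 14)/((9*(-6))*(-23) - 23644) = -16/(-54*(-23) - 23644) = -16/(1242 - 23644) = -16/(-22402) = -16*(-1/22402) = 8/11201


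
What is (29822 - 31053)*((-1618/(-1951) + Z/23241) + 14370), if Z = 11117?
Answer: -802170006834125/45343191 ≈ -1.7691e+7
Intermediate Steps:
(29822 - 31053)*((-1618/(-1951) + Z/23241) + 14370) = (29822 - 31053)*((-1618/(-1951) + 11117/23241) + 14370) = -1231*((-1618*(-1/1951) + 11117*(1/23241)) + 14370) = -1231*((1618/1951 + 11117/23241) + 14370) = -1231*(59293205/45343191 + 14370) = -1231*651640947875/45343191 = -802170006834125/45343191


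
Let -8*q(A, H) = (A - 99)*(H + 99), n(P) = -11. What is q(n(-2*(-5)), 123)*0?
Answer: 0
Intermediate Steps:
q(A, H) = -(-99 + A)*(99 + H)/8 (q(A, H) = -(A - 99)*(H + 99)/8 = -(-99 + A)*(99 + H)/8)
q(n(-2*(-5)), 123)*0 = (9801/8 - 99/8*(-11) + (99/8)*123 - ⅛*(-11)*123)*0 = (9801/8 + 1089/8 + 12177/8 + 1353/8)*0 = (6105/2)*0 = 0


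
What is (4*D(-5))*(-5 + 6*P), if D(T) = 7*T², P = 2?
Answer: 4900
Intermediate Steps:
(4*D(-5))*(-5 + 6*P) = (4*(7*(-5)²))*(-5 + 6*2) = (4*(7*25))*(-5 + 12) = (4*175)*7 = 700*7 = 4900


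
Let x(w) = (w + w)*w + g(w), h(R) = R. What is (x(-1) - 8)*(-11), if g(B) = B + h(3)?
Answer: 44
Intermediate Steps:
g(B) = 3 + B (g(B) = B + 3 = 3 + B)
x(w) = 3 + w + 2*w² (x(w) = (w + w)*w + (3 + w) = (2*w)*w + (3 + w) = 2*w² + (3 + w) = 3 + w + 2*w²)
(x(-1) - 8)*(-11) = ((3 - 1 + 2*(-1)²) - 8)*(-11) = ((3 - 1 + 2*1) - 8)*(-11) = ((3 - 1 + 2) - 8)*(-11) = (4 - 8)*(-11) = -4*(-11) = 44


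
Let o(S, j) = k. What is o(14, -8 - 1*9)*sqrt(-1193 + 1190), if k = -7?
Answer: -7*I*sqrt(3) ≈ -12.124*I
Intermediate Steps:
o(S, j) = -7
o(14, -8 - 1*9)*sqrt(-1193 + 1190) = -7*sqrt(-1193 + 1190) = -7*I*sqrt(3)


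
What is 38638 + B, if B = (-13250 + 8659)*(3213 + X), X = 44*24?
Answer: -19560341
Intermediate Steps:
X = 1056
B = -19598979 (B = (-13250 + 8659)*(3213 + 1056) = -4591*4269 = -19598979)
38638 + B = 38638 - 19598979 = -19560341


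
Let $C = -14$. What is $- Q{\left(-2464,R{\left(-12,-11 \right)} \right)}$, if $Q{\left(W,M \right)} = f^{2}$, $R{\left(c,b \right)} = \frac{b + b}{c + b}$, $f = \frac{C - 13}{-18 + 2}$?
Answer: $- \frac{729}{256} \approx -2.8477$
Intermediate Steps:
$f = \frac{27}{16}$ ($f = \frac{-14 - 13}{-18 + 2} = - \frac{27}{-16} = \left(-27\right) \left(- \frac{1}{16}\right) = \frac{27}{16} \approx 1.6875$)
$R{\left(c,b \right)} = \frac{2 b}{b + c}$
$Q{\left(W,M \right)} = \frac{729}{256}$ ($Q{\left(W,M \right)} = \left(\frac{27}{16}\right)^{2} = \frac{729}{256}$)
$- Q{\left(-2464,R{\left(-12,-11 \right)} \right)} = \left(-1\right) \frac{729}{256} = - \frac{729}{256}$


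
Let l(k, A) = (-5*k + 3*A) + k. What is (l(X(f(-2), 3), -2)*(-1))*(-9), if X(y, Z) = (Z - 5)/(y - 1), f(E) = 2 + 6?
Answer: -306/7 ≈ -43.714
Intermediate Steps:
f(E) = 8
X(y, Z) = (-5 + Z)/(-1 + y)
l(k, A) = -4*k + 3*A
(l(X(f(-2), 3), -2)*(-1))*(-9) = ((-4*(-5 + 3)/(-1 + 8) + 3*(-2))*(-1))*(-9) = ((-4*(-2)/7 - 6)*(-1))*(-9) = ((-4*(-2/7) - 6)*(-1))*(-9) = ((8/7 - 6)*(-1))*(-9) = -34/7*(-1)*(-9) = (34/7)*(-9) = -306/7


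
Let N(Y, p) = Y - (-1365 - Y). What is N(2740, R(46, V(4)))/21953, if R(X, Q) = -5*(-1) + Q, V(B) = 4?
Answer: 6845/21953 ≈ 0.31180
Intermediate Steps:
R(X, Q) = 5 + Q
N(Y, p) = 1365 + 2*Y (N(Y, p) = Y + (1365 + Y) = 1365 + 2*Y)
N(2740, R(46, V(4)))/21953 = (1365 + 2*2740)/21953 = (1365 + 5480)*(1/21953) = 6845*(1/21953) = 6845/21953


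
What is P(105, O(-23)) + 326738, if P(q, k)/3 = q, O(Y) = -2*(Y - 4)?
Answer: 327053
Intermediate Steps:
O(Y) = 8 - 2*Y (O(Y) = -2*(-4 + Y) = 8 - 2*Y)
P(q, k) = 3*q
P(105, O(-23)) + 326738 = 3*105 + 326738 = 315 + 326738 = 327053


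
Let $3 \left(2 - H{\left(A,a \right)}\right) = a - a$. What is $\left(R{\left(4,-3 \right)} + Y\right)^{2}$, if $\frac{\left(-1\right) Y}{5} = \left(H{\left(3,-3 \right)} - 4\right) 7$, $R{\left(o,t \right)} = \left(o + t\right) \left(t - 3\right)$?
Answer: $4096$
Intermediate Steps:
$H{\left(A,a \right)} = 2$ ($H{\left(A,a \right)} = 2 - \frac{a - a}{3} = 2 - 0 = 2 + 0 = 2$)
$R{\left(o,t \right)} = \left(-3 + t\right) \left(o + t\right)$ ($R{\left(o,t \right)} = \left(o + t\right) \left(-3 + t\right) = \left(-3 + t\right) \left(o + t\right)$)
$Y = 70$ ($Y = - 5 \left(2 - 4\right) 7 = - 5 \left(\left(-2\right) 7\right) = \left(-5\right) \left(-14\right) = 70$)
$\left(R{\left(4,-3 \right)} + Y\right)^{2} = \left(\left(\left(-3\right)^{2} - 12 - -9 + 4 \left(-3\right)\right) + 70\right)^{2} = \left(\left(9 - 12 + 9 - 12\right) + 70\right)^{2} = \left(-6 + 70\right)^{2} = 64^{2} = 4096$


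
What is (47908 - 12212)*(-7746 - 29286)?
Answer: -1321894272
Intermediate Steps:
(47908 - 12212)*(-7746 - 29286) = 35696*(-37032) = -1321894272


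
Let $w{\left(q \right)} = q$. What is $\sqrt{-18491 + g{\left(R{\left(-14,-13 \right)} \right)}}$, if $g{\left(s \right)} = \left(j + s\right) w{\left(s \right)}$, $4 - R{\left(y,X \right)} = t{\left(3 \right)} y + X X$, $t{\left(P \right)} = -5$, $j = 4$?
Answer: $\sqrt{35794} \approx 189.19$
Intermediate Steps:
$R{\left(y,X \right)} = 4 - X^{2} + 5 y$ ($R{\left(y,X \right)} = 4 - \left(- 5 y + X X\right) = 4 - \left(- 5 y + X^{2}\right) = 4 - \left(X^{2} - 5 y\right) = 4 - X^{2} + 5 y$)
$g{\left(s \right)} = s \left(4 + s\right)$ ($g{\left(s \right)} = \left(4 + s\right) s = s \left(4 + s\right)$)
$\sqrt{-18491 + g{\left(R{\left(-14,-13 \right)} \right)}} = \sqrt{-18491 + \left(4 - \left(-13\right)^{2} + 5 \left(-14\right)\right) \left(4 + \left(4 - \left(-13\right)^{2} + 5 \left(-14\right)\right)\right)} = \sqrt{-18491 + \left(4 - 169 - 70\right) \left(4 - 235\right)} = \sqrt{-18491 - 235 \left(4 - 235\right)} = \sqrt{-18491 - -54285} = \sqrt{-18491 + 54285} = \sqrt{35794}$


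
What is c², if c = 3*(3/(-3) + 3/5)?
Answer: 36/25 ≈ 1.4400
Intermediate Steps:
c = -6/5 (c = 3*(3*(-⅓) + 3*(⅕)) = 3*(-1 + ⅗) = 3*(-⅖) = -6/5 ≈ -1.2000)
c² = (-6/5)² = 36/25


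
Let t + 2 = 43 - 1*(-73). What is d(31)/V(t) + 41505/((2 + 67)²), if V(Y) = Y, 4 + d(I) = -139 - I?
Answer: 216842/30153 ≈ 7.1914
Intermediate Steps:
d(I) = -143 - I (d(I) = -4 + (-139 - I) = -143 - I)
t = 114 (t = -2 + (43 - 1*(-73)) = -2 + (43 + 73) = -2 + 116 = 114)
d(31)/V(t) + 41505/((2 + 67)²) = (-143 - 1*31)/114 + 41505/((2 + 67)²) = (-143 - 31)*(1/114) + 41505/(69²) = -174*1/114 + 41505/4761 = -29/19 + 41505*(1/4761) = -29/19 + 13835/1587 = 216842/30153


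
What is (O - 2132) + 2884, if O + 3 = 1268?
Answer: 2017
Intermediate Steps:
O = 1265 (O = -3 + 1268 = 1265)
(O - 2132) + 2884 = (1265 - 2132) + 2884 = -867 + 2884 = 2017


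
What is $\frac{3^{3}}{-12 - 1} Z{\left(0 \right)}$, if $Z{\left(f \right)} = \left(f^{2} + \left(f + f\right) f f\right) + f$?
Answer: $0$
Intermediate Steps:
$Z{\left(f \right)} = f + f^{2} + 2 f^{3}$ ($Z{\left(f \right)} = \left(f^{2} + 2 f f f\right) + f = \left(f^{2} + 2 f^{2} f\right) + f = \left(f^{2} + 2 f^{3}\right) + f = f + f^{2} + 2 f^{3}$)
$\frac{3^{3}}{-12 - 1} Z{\left(0 \right)} = \frac{3^{3}}{-12 - 1} \cdot 0 \left(1 + 0 + 2 \cdot 0^{2}\right) = \frac{1}{-13} \cdot 27 \cdot 0 \left(1 + 0 + 2 \cdot 0\right) = \left(- \frac{1}{13}\right) 27 \cdot 0 \left(1 + 0 + 0\right) = - \frac{27 \cdot 0 \cdot 1}{13} = \left(- \frac{27}{13}\right) 0 = 0$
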